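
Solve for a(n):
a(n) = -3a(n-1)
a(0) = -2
This is a homogeneous first-order recurrence with ratio -3.
By induction a(n) = a(0) · (-3)^n = - 2 \left(-3\right)^{n}.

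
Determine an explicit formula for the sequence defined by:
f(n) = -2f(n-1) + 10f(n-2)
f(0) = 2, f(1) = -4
Characteristic equation: x² + 2x - 10 = 0.
Discriminant Δ = (-2)² + 4·(10) = 44.
Roots r₁,₂ = (-2 ± √44)/2, so r₁ = -1 + \sqrt{11}, r₂ = - \sqrt{11} - 1.
General solution: f(n) = A·r₁^n + B·r₂^n.
From the initial conditions, A + B = 2 and r₁A + r₂B = -4.
Since r₁ - r₂ = √44: A = (-4 - (2)r₂)/√44 = 1 - \frac{\sqrt{11}}{11}, and B = 2 - A = \frac{\sqrt{11}}{11} + 1.
So f(n) = \left(1 - \frac{\sqrt{11}}{11}\right)\left(-1 + \sqrt{11}\right)^n + \left(\frac{\sqrt{11}}{11} + 1\right)\left(- \sqrt{11} - 1\right)^n.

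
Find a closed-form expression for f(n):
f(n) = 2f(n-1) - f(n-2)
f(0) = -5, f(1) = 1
Characteristic equation: x² - 2x + 1 = 0, which is (x - (1))².
Repeated root r = 1.
General solution: f(n) = (A + Bn)·(1)^n.
From f(0) = -5: A = -5.
From f(1) = 1: (A + B)·(1) = 1 ⇒ B = 6.
So f(n) = \left(6 n - 5\right) \cdot (1)^n.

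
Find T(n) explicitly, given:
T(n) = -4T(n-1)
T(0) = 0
This is a homogeneous first-order recurrence with ratio -4.
By induction T(n) = T(0) · (-4)^n = 0.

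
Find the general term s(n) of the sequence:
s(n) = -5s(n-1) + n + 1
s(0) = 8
First-order linear with linear forcing.
Homogeneous solution: s_h(n) = A·(-5)^n.
Try particular s_p(n) = pn + q. Substituting:
  pn + q = -5(p(n-1) + q) + n + 1.
Matching the n-coefficient: p = -5p + 1 ⇒ p = \frac{1}{6}.
Matching constants: q = 5p - 5q + 1 ⇒ q = \frac{11}{36}.
General: s(n) = A·(-5)^n + \frac{n}{6} + \frac{11}{36}.
Apply s(0) = 8: A + \frac{11}{36} = 8 ⇒ A = \frac{277}{36}.
So s(n) = \frac{277 \left(-5\right)^{n}}{36} + \frac{n}{6} + \frac{11}{36}.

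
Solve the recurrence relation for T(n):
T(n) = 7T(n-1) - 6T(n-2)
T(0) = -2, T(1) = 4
Characteristic equation: x² - 7x + 6 = 0, which factors as (x - (1))(x - (6)) = 0.
Roots r₁ = 1, r₂ = 6 (distinct).
General solution: T(n) = A·(1)^n + B·(6)^n.
From T(0) = -2: A + B = -2.
From T(1) = 4: A + 6B = 4.
Solving: A = - \frac{16}{5}, B = \frac{6}{5}.
So T(n) = \frac{6 \cdot 6^{n}}{5} - \frac{16}{5}.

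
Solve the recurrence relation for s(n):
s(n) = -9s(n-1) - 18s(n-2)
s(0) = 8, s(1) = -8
Characteristic equation: x² + 9x + 18 = 0, which factors as (x - (-3))(x - (-6)) = 0.
Roots r₁ = -3, r₂ = -6 (distinct).
General solution: s(n) = A·(-3)^n + B·(-6)^n.
From s(0) = 8: A + B = 8.
From s(1) = -8: -3A - 6B = -8.
Solving: A = \frac{40}{3}, B = - \frac{16}{3}.
So s(n) = \frac{40 \left(-3\right)^{n}}{3} - \frac{16 \left(-6\right)^{n}}{3}.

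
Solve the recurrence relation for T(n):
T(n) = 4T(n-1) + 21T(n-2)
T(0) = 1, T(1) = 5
Characteristic equation: x² - 4x - 21 = 0, which factors as (x - (7))(x - (-3)) = 0.
Roots r₁ = 7, r₂ = -3 (distinct).
General solution: T(n) = A·(7)^n + B·(-3)^n.
From T(0) = 1: A + B = 1.
From T(1) = 5: 7A - 3B = 5.
Solving: A = \frac{4}{5}, B = \frac{1}{5}.
So T(n) = \frac{\left(-3\right)^{n}}{5} + \frac{4 \cdot 7^{n}}{5}.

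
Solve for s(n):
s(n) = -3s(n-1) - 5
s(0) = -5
First-order linear non-homogeneous.
Homogeneous solution: s_h(n) = A·(-3)^n.
Try constant particular solution s_p = K: K = -3K - 5 ⇒ K = - \frac{5}{4}.
General: s(n) = A·(-3)^n - \frac{5}{4}.
Apply s(0) = -5: A - \frac{5}{4} = -5 ⇒ A = - \frac{15}{4}.
So s(n) = - \frac{15 \left(-3\right)^{n}}{4} - \frac{5}{4}.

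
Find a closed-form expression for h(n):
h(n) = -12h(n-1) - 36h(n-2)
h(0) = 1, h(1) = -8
Characteristic equation: x² + 12x + 36 = 0, which is (x - (-6))².
Repeated root r = -6.
General solution: h(n) = (A + Bn)·(-6)^n.
From h(0) = 1: A = 1.
From h(1) = -8: (A + B)·(-6) = -8 ⇒ B = \frac{1}{3}.
So h(n) = \left(\frac{n}{3} + 1\right) \cdot (-6)^n.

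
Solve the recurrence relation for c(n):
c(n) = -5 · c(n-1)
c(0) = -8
Pure geometric recurrence with ratio -5.
By induction c(n) = c(0) · (-5)^n = - 8 \left(-5\right)^{n}.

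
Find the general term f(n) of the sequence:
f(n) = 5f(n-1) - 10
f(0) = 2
First-order linear non-homogeneous.
Homogeneous solution: f_h(n) = A·(5)^n.
Try constant particular solution f_p = K: K = 5K - 10 ⇒ K = \frac{5}{2}.
General: f(n) = A·(5)^n + \frac{5}{2}.
Apply f(0) = 2: A + \frac{5}{2} = 2 ⇒ A = - \frac{1}{2}.
So f(n) = \frac{5}{2} - \frac{5^{n}}{2}.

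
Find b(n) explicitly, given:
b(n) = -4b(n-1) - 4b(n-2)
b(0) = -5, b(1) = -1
Characteristic equation: x² + 4x + 4 = 0, which is (x - (-2))².
Repeated root r = -2.
General solution: b(n) = (A + Bn)·(-2)^n.
From b(0) = -5: A = -5.
From b(1) = -1: (A + B)·(-2) = -1 ⇒ B = \frac{11}{2}.
So b(n) = \left(\frac{11 n}{2} - 5\right) \cdot (-2)^n.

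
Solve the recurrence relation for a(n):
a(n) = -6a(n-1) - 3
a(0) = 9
First-order linear non-homogeneous.
Homogeneous solution: a_h(n) = A·(-6)^n.
Try constant particular solution a_p = K: K = -6K - 3 ⇒ K = - \frac{3}{7}.
General: a(n) = A·(-6)^n - \frac{3}{7}.
Apply a(0) = 9: A - \frac{3}{7} = 9 ⇒ A = \frac{66}{7}.
So a(n) = \frac{66 \left(-6\right)^{n}}{7} - \frac{3}{7}.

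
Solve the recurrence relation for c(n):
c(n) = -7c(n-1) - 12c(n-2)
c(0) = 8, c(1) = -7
Characteristic equation: x² + 7x + 12 = 0, which factors as (x - (-4))(x - (-3)) = 0.
Roots r₁ = -4, r₂ = -3 (distinct).
General solution: c(n) = A·(-4)^n + B·(-3)^n.
From c(0) = 8: A + B = 8.
From c(1) = -7: -4A - 3B = -7.
Solving: A = -17, B = 25.
So c(n) = 25 \left(-3\right)^{n} - 17 \left(-4\right)^{n}.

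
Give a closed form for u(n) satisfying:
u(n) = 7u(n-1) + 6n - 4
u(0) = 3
First-order linear with linear forcing.
Homogeneous solution: u_h(n) = A·(7)^n.
Try particular u_p(n) = pn + q. Substituting:
  pn + q = 7(p(n-1) + q) + 6n - 4.
Matching the n-coefficient: p = 7p + 6 ⇒ p = -1.
Matching constants: q = -7p + 7q - 4 ⇒ q = - \frac{1}{2}.
General: u(n) = A·(7)^n - n - \frac{1}{2}.
Apply u(0) = 3: A - \frac{1}{2} = 3 ⇒ A = \frac{7}{2}.
So u(n) = \frac{7 \cdot 7^{n}}{2} - n - \frac{1}{2}.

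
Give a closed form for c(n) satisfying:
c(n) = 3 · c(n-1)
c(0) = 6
Pure geometric recurrence with ratio 3.
By induction c(n) = c(0) · (3)^n = 6 \cdot 3^{n}.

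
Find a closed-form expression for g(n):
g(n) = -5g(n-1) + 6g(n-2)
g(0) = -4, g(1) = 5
Characteristic equation: x² + 5x - 6 = 0, which factors as (x - (1))(x - (-6)) = 0.
Roots r₁ = 1, r₂ = -6 (distinct).
General solution: g(n) = A·(1)^n + B·(-6)^n.
From g(0) = -4: A + B = -4.
From g(1) = 5: A - 6B = 5.
Solving: A = - \frac{19}{7}, B = - \frac{9}{7}.
So g(n) = - \frac{9 \left(-6\right)^{n}}{7} - \frac{19}{7}.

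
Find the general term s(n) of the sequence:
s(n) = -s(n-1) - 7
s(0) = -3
First-order linear non-homogeneous.
Homogeneous solution: s_h(n) = A·(-1)^n.
Try constant particular solution s_p = K: K = -K - 7 ⇒ K = - \frac{7}{2}.
General: s(n) = A·(-1)^n - \frac{7}{2}.
Apply s(0) = -3: A - \frac{7}{2} = -3 ⇒ A = \frac{1}{2}.
So s(n) = \frac{\left(-1\right)^{n}}{2} - \frac{7}{2}.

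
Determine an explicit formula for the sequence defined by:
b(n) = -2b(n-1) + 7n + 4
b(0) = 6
First-order linear with linear forcing.
Homogeneous solution: b_h(n) = A·(-2)^n.
Try particular b_p(n) = pn + q. Substituting:
  pn + q = -2(p(n-1) + q) + 7n + 4.
Matching the n-coefficient: p = -2p + 7 ⇒ p = \frac{7}{3}.
Matching constants: q = 2p - 2q + 4 ⇒ q = \frac{26}{9}.
General: b(n) = A·(-2)^n + \frac{7 n}{3} + \frac{26}{9}.
Apply b(0) = 6: A + \frac{26}{9} = 6 ⇒ A = \frac{28}{9}.
So b(n) = \frac{28 \left(-2\right)^{n}}{9} + \frac{7 n}{3} + \frac{26}{9}.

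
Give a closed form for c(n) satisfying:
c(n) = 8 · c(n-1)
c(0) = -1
Pure geometric recurrence with ratio 8.
By induction c(n) = c(0) · (8)^n = - 8^{n}.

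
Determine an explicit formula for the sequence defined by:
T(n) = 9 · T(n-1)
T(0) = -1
Pure geometric recurrence with ratio 9.
By induction T(n) = T(0) · (9)^n = - 9^{n}.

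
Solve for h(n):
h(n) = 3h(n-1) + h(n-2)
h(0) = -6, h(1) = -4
Characteristic equation: x² - 3x - 1 = 0.
Discriminant Δ = (3)² + 4·(1) = 13.
Roots r₁,₂ = (3 ± √13)/2, so r₁ = \frac{3}{2} + \frac{\sqrt{13}}{2}, r₂ = \frac{3}{2} - \frac{\sqrt{13}}{2}.
General solution: h(n) = A·r₁^n + B·r₂^n.
From the initial conditions, A + B = -6 and r₁A + r₂B = -4.
Since r₁ - r₂ = √13: A = (-4 - (-6)r₂)/√13 = -3 + \frac{5 \sqrt{13}}{13}, and B = -6 - A = -3 - \frac{5 \sqrt{13}}{13}.
So h(n) = \left(-3 + \frac{5 \sqrt{13}}{13}\right)\left(\frac{3}{2} + \frac{\sqrt{13}}{2}\right)^n + \left(-3 - \frac{5 \sqrt{13}}{13}\right)\left(\frac{3}{2} - \frac{\sqrt{13}}{2}\right)^n.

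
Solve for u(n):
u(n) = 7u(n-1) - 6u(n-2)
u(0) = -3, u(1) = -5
Characteristic equation: x² - 7x + 6 = 0, which factors as (x - (1))(x - (6)) = 0.
Roots r₁ = 1, r₂ = 6 (distinct).
General solution: u(n) = A·(1)^n + B·(6)^n.
From u(0) = -3: A + B = -3.
From u(1) = -5: A + 6B = -5.
Solving: A = - \frac{13}{5}, B = - \frac{2}{5}.
So u(n) = - \frac{2 \cdot 6^{n}}{5} - \frac{13}{5}.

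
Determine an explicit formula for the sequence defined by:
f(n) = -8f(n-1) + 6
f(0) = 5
First-order linear non-homogeneous.
Homogeneous solution: f_h(n) = A·(-8)^n.
Try constant particular solution f_p = K: K = -8K + 6 ⇒ K = \frac{2}{3}.
General: f(n) = A·(-8)^n + \frac{2}{3}.
Apply f(0) = 5: A + \frac{2}{3} = 5 ⇒ A = \frac{13}{3}.
So f(n) = \frac{13 \left(-8\right)^{n}}{3} + \frac{2}{3}.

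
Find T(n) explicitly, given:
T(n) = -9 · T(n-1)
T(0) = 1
Pure geometric recurrence with ratio -9.
By induction T(n) = T(0) · (-9)^n = \left(-9\right)^{n}.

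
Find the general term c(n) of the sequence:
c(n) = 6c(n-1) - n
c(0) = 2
First-order linear with linear forcing.
Homogeneous solution: c_h(n) = A·(6)^n.
Try particular c_p(n) = pn + q. Substituting:
  pn + q = 6(p(n-1) + q) - n.
Matching the n-coefficient: p = 6p - 1 ⇒ p = \frac{1}{5}.
Matching constants: q = -6p + 6q ⇒ q = \frac{6}{25}.
General: c(n) = A·(6)^n + \frac{n}{5} + \frac{6}{25}.
Apply c(0) = 2: A + \frac{6}{25} = 2 ⇒ A = \frac{44}{25}.
So c(n) = \frac{44 \cdot 6^{n}}{25} + \frac{n}{5} + \frac{6}{25}.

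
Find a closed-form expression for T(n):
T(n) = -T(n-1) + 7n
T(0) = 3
First-order linear with linear forcing.
Homogeneous solution: T_h(n) = A·(-1)^n.
Try particular T_p(n) = pn + q. Substituting:
  pn + q = -(p(n-1) + q) + 7n.
Matching the n-coefficient: p = -p + 7 ⇒ p = \frac{7}{2}.
Matching constants: q = p - q ⇒ q = \frac{7}{4}.
General: T(n) = A·(-1)^n + \frac{7 n}{2} + \frac{7}{4}.
Apply T(0) = 3: A + \frac{7}{4} = 3 ⇒ A = \frac{5}{4}.
So T(n) = \frac{5 \left(-1\right)^{n}}{4} + \frac{7 n}{2} + \frac{7}{4}.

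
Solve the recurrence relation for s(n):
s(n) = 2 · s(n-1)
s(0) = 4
Pure geometric recurrence with ratio 2.
By induction s(n) = s(0) · (2)^n = 4 \cdot 2^{n}.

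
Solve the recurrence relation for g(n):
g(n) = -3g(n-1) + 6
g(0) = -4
First-order linear non-homogeneous.
Homogeneous solution: g_h(n) = A·(-3)^n.
Try constant particular solution g_p = K: K = -3K + 6 ⇒ K = \frac{3}{2}.
General: g(n) = A·(-3)^n + \frac{3}{2}.
Apply g(0) = -4: A + \frac{3}{2} = -4 ⇒ A = - \frac{11}{2}.
So g(n) = \frac{3}{2} - \frac{11 \left(-3\right)^{n}}{2}.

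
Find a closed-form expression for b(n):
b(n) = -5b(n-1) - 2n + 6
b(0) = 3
First-order linear with linear forcing.
Homogeneous solution: b_h(n) = A·(-5)^n.
Try particular b_p(n) = pn + q. Substituting:
  pn + q = -5(p(n-1) + q) - 2n + 6.
Matching the n-coefficient: p = -5p - 2 ⇒ p = - \frac{1}{3}.
Matching constants: q = 5p - 5q + 6 ⇒ q = \frac{13}{18}.
General: b(n) = A·(-5)^n - \frac{n}{3} + \frac{13}{18}.
Apply b(0) = 3: A + \frac{13}{18} = 3 ⇒ A = \frac{41}{18}.
So b(n) = \frac{41 \left(-5\right)^{n}}{18} - \frac{n}{3} + \frac{13}{18}.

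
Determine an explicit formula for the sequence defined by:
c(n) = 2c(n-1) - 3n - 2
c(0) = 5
First-order linear with linear forcing.
Homogeneous solution: c_h(n) = A·(2)^n.
Try particular c_p(n) = pn + q. Substituting:
  pn + q = 2(p(n-1) + q) - 3n - 2.
Matching the n-coefficient: p = 2p - 3 ⇒ p = 3.
Matching constants: q = -2p + 2q - 2 ⇒ q = 8.
General: c(n) = A·(2)^n + 3 n + 8.
Apply c(0) = 5: A + 8 = 5 ⇒ A = -3.
So c(n) = - 3 \cdot 2^{n} + 3 n + 8.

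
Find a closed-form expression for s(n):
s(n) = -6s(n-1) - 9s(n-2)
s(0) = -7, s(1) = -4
Characteristic equation: x² + 6x + 9 = 0, which is (x - (-3))².
Repeated root r = -3.
General solution: s(n) = (A + Bn)·(-3)^n.
From s(0) = -7: A = -7.
From s(1) = -4: (A + B)·(-3) = -4 ⇒ B = \frac{25}{3}.
So s(n) = \left(\frac{25 n}{3} - 7\right) \cdot (-3)^n.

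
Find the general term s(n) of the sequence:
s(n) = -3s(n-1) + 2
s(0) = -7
First-order linear non-homogeneous.
Homogeneous solution: s_h(n) = A·(-3)^n.
Try constant particular solution s_p = K: K = -3K + 2 ⇒ K = \frac{1}{2}.
General: s(n) = A·(-3)^n + \frac{1}{2}.
Apply s(0) = -7: A + \frac{1}{2} = -7 ⇒ A = - \frac{15}{2}.
So s(n) = \frac{1}{2} - \frac{15 \left(-3\right)^{n}}{2}.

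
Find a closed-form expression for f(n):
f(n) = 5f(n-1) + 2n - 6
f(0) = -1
First-order linear with linear forcing.
Homogeneous solution: f_h(n) = A·(5)^n.
Try particular f_p(n) = pn + q. Substituting:
  pn + q = 5(p(n-1) + q) + 2n - 6.
Matching the n-coefficient: p = 5p + 2 ⇒ p = - \frac{1}{2}.
Matching constants: q = -5p + 5q - 6 ⇒ q = \frac{7}{8}.
General: f(n) = A·(5)^n - \frac{n}{2} + \frac{7}{8}.
Apply f(0) = -1: A + \frac{7}{8} = -1 ⇒ A = - \frac{15}{8}.
So f(n) = - \frac{15 \cdot 5^{n}}{8} - \frac{n}{2} + \frac{7}{8}.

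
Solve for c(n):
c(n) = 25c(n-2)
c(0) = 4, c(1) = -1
Characteristic equation: x² - 25 = 0, which factors as (x - (-5))(x - (5)) = 0.
Roots r₁ = -5, r₂ = 5 (distinct).
General solution: c(n) = A·(-5)^n + B·(5)^n.
From c(0) = 4: A + B = 4.
From c(1) = -1: -5A + 5B = -1.
Solving: A = \frac{21}{10}, B = \frac{19}{10}.
So c(n) = \frac{21 \left(-5\right)^{n}}{10} + \frac{19 \cdot 5^{n}}{10}.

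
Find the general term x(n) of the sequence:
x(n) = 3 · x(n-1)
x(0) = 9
Pure geometric recurrence with ratio 3.
By induction x(n) = x(0) · (3)^n = 9 \cdot 3^{n}.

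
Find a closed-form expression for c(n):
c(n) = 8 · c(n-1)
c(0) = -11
Pure geometric recurrence with ratio 8.
By induction c(n) = c(0) · (8)^n = - 11 \cdot 8^{n}.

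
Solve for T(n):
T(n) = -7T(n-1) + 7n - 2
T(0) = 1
First-order linear with linear forcing.
Homogeneous solution: T_h(n) = A·(-7)^n.
Try particular T_p(n) = pn + q. Substituting:
  pn + q = -7(p(n-1) + q) + 7n - 2.
Matching the n-coefficient: p = -7p + 7 ⇒ p = \frac{7}{8}.
Matching constants: q = 7p - 7q - 2 ⇒ q = \frac{33}{64}.
General: T(n) = A·(-7)^n + \frac{7 n}{8} + \frac{33}{64}.
Apply T(0) = 1: A + \frac{33}{64} = 1 ⇒ A = \frac{31}{64}.
So T(n) = \frac{31 \left(-7\right)^{n}}{64} + \frac{7 n}{8} + \frac{33}{64}.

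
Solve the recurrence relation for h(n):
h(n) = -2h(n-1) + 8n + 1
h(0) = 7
First-order linear with linear forcing.
Homogeneous solution: h_h(n) = A·(-2)^n.
Try particular h_p(n) = pn + q. Substituting:
  pn + q = -2(p(n-1) + q) + 8n + 1.
Matching the n-coefficient: p = -2p + 8 ⇒ p = \frac{8}{3}.
Matching constants: q = 2p - 2q + 1 ⇒ q = \frac{19}{9}.
General: h(n) = A·(-2)^n + \frac{8 n}{3} + \frac{19}{9}.
Apply h(0) = 7: A + \frac{19}{9} = 7 ⇒ A = \frac{44}{9}.
So h(n) = \frac{44 \left(-2\right)^{n}}{9} + \frac{8 n}{3} + \frac{19}{9}.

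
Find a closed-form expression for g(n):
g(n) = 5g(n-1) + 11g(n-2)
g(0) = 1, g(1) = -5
Characteristic equation: x² - 5x - 11 = 0.
Discriminant Δ = (5)² + 4·(11) = 69.
Roots r₁,₂ = (5 ± √69)/2, so r₁ = \frac{5}{2} + \frac{\sqrt{69}}{2}, r₂ = \frac{5}{2} - \frac{\sqrt{69}}{2}.
General solution: g(n) = A·r₁^n + B·r₂^n.
From the initial conditions, A + B = 1 and r₁A + r₂B = -5.
Since r₁ - r₂ = √69: A = (-5 - (1)r₂)/√69 = \frac{1}{2} - \frac{5 \sqrt{69}}{46}, and B = 1 - A = \frac{1}{2} + \frac{5 \sqrt{69}}{46}.
So g(n) = \left(\frac{1}{2} - \frac{5 \sqrt{69}}{46}\right)\left(\frac{5}{2} + \frac{\sqrt{69}}{2}\right)^n + \left(\frac{1}{2} + \frac{5 \sqrt{69}}{46}\right)\left(\frac{5}{2} - \frac{\sqrt{69}}{2}\right)^n.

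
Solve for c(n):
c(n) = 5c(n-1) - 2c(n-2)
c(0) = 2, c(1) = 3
Characteristic equation: x² - 5x + 2 = 0.
Discriminant Δ = (5)² + 4·(-2) = 17.
Roots r₁,₂ = (5 ± √17)/2, so r₁ = \frac{\sqrt{17}}{2} + \frac{5}{2}, r₂ = \frac{5}{2} - \frac{\sqrt{17}}{2}.
General solution: c(n) = A·r₁^n + B·r₂^n.
From the initial conditions, A + B = 2 and r₁A + r₂B = 3.
Since r₁ - r₂ = √17: A = (3 - (2)r₂)/√17 = 1 - \frac{2 \sqrt{17}}{17}, and B = 2 - A = \frac{2 \sqrt{17}}{17} + 1.
So c(n) = \left(1 - \frac{2 \sqrt{17}}{17}\right)\left(\frac{\sqrt{17}}{2} + \frac{5}{2}\right)^n + \left(\frac{2 \sqrt{17}}{17} + 1\right)\left(\frac{5}{2} - \frac{\sqrt{17}}{2}\right)^n.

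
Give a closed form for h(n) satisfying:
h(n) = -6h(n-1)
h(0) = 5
This is a homogeneous first-order recurrence with ratio -6.
By induction h(n) = h(0) · (-6)^n = 5 \left(-6\right)^{n}.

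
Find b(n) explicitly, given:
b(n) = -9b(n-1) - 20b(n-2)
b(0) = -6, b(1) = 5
Characteristic equation: x² + 9x + 20 = 0, which factors as (x - (-4))(x - (-5)) = 0.
Roots r₁ = -4, r₂ = -5 (distinct).
General solution: b(n) = A·(-4)^n + B·(-5)^n.
From b(0) = -6: A + B = -6.
From b(1) = 5: -4A - 5B = 5.
Solving: A = -25, B = 19.
So b(n) = - 25 \left(-4\right)^{n} + 19 \left(-5\right)^{n}.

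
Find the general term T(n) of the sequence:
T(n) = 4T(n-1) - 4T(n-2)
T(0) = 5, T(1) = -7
Characteristic equation: x² - 4x + 4 = 0, which is (x - (2))².
Repeated root r = 2.
General solution: T(n) = (A + Bn)·(2)^n.
From T(0) = 5: A = 5.
From T(1) = -7: (A + B)·(2) = -7 ⇒ B = - \frac{17}{2}.
So T(n) = \left(5 - \frac{17 n}{2}\right) \cdot (2)^n.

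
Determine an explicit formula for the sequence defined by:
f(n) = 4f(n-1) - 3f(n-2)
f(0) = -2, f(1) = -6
Characteristic equation: x² - 4x + 3 = 0, which factors as (x - (1))(x - (3)) = 0.
Roots r₁ = 1, r₂ = 3 (distinct).
General solution: f(n) = A·(1)^n + B·(3)^n.
From f(0) = -2: A + B = -2.
From f(1) = -6: A + 3B = -6.
Solving: A = 0, B = -2.
So f(n) = - 2 \cdot 3^{n}.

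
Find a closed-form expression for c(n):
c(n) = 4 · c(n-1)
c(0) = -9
Pure geometric recurrence with ratio 4.
By induction c(n) = c(0) · (4)^n = - 9 \cdot 4^{n}.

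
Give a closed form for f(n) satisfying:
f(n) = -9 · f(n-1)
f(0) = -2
Pure geometric recurrence with ratio -9.
By induction f(n) = f(0) · (-9)^n = - 2 \left(-9\right)^{n}.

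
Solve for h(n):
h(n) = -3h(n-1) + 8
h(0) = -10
First-order linear non-homogeneous.
Homogeneous solution: h_h(n) = A·(-3)^n.
Try constant particular solution h_p = K: K = -3K + 8 ⇒ K = 2.
General: h(n) = A·(-3)^n + 2.
Apply h(0) = -10: A + 2 = -10 ⇒ A = -12.
So h(n) = 2 - 12 \left(-3\right)^{n}.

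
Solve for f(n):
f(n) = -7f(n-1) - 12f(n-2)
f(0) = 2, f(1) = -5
Characteristic equation: x² + 7x + 12 = 0, which factors as (x - (-4))(x - (-3)) = 0.
Roots r₁ = -4, r₂ = -3 (distinct).
General solution: f(n) = A·(-4)^n + B·(-3)^n.
From f(0) = 2: A + B = 2.
From f(1) = -5: -4A - 3B = -5.
Solving: A = -1, B = 3.
So f(n) = 3 \left(-3\right)^{n} - \left(-4\right)^{n}.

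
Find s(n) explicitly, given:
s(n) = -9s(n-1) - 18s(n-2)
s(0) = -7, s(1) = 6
Characteristic equation: x² + 9x + 18 = 0, which factors as (x - (-6))(x - (-3)) = 0.
Roots r₁ = -6, r₂ = -3 (distinct).
General solution: s(n) = A·(-6)^n + B·(-3)^n.
From s(0) = -7: A + B = -7.
From s(1) = 6: -6A - 3B = 6.
Solving: A = 5, B = -12.
So s(n) = - 12 \left(-3\right)^{n} + 5 \left(-6\right)^{n}.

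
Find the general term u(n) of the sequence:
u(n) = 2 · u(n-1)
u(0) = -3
Pure geometric recurrence with ratio 2.
By induction u(n) = u(0) · (2)^n = - 3 \cdot 2^{n}.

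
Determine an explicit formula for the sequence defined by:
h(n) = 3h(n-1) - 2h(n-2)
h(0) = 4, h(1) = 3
Characteristic equation: x² - 3x + 2 = 0, which factors as (x - (1))(x - (2)) = 0.
Roots r₁ = 1, r₂ = 2 (distinct).
General solution: h(n) = A·(1)^n + B·(2)^n.
From h(0) = 4: A + B = 4.
From h(1) = 3: A + 2B = 3.
Solving: A = 5, B = -1.
So h(n) = 5 - 2^{n}.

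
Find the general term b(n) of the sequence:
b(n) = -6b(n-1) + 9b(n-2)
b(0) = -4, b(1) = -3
Characteristic equation: x² + 6x - 9 = 0.
Discriminant Δ = (-6)² + 4·(9) = 72.
Roots r₁,₂ = (-6 ± √72)/2, so r₁ = -3 + 3 \sqrt{2}, r₂ = - 3 \sqrt{2} - 3.
General solution: b(n) = A·r₁^n + B·r₂^n.
From the initial conditions, A + B = -4 and r₁A + r₂B = -3.
Since r₁ - r₂ = √72: A = (-3 - (-4)r₂)/√72 = -2 - \frac{5 \sqrt{2}}{4}, and B = -4 - A = -2 + \frac{5 \sqrt{2}}{4}.
So b(n) = \left(-2 - \frac{5 \sqrt{2}}{4}\right)\left(-3 + 3 \sqrt{2}\right)^n + \left(-2 + \frac{5 \sqrt{2}}{4}\right)\left(- 3 \sqrt{2} - 3\right)^n.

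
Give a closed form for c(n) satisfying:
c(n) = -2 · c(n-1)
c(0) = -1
Pure geometric recurrence with ratio -2.
By induction c(n) = c(0) · (-2)^n = - \left(-2\right)^{n}.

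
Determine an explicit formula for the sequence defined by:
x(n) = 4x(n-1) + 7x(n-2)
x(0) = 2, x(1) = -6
Characteristic equation: x² - 4x - 7 = 0.
Discriminant Δ = (4)² + 4·(7) = 44.
Roots r₁,₂ = (4 ± √44)/2, so r₁ = 2 + \sqrt{11}, r₂ = 2 - \sqrt{11}.
General solution: x(n) = A·r₁^n + B·r₂^n.
From the initial conditions, A + B = 2 and r₁A + r₂B = -6.
Since r₁ - r₂ = √44: A = (-6 - (2)r₂)/√44 = 1 - \frac{5 \sqrt{11}}{11}, and B = 2 - A = 1 + \frac{5 \sqrt{11}}{11}.
So x(n) = \left(1 - \frac{5 \sqrt{11}}{11}\right)\left(2 + \sqrt{11}\right)^n + \left(1 + \frac{5 \sqrt{11}}{11}\right)\left(2 - \sqrt{11}\right)^n.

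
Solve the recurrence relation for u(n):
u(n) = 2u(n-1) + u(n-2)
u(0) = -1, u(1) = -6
Characteristic equation: x² - 2x - 1 = 0.
Discriminant Δ = (2)² + 4·(1) = 8.
Roots r₁,₂ = (2 ± √8)/2, so r₁ = 1 + \sqrt{2}, r₂ = 1 - \sqrt{2}.
General solution: u(n) = A·r₁^n + B·r₂^n.
From the initial conditions, A + B = -1 and r₁A + r₂B = -6.
Since r₁ - r₂ = √8: A = (-6 - (-1)r₂)/√8 = - \frac{5 \sqrt{2}}{4} - \frac{1}{2}, and B = -1 - A = - \frac{1}{2} + \frac{5 \sqrt{2}}{4}.
So u(n) = \left(- \frac{5 \sqrt{2}}{4} - \frac{1}{2}\right)\left(1 + \sqrt{2}\right)^n + \left(- \frac{1}{2} + \frac{5 \sqrt{2}}{4}\right)\left(1 - \sqrt{2}\right)^n.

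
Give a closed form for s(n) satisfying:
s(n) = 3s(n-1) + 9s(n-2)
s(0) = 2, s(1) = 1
Characteristic equation: x² - 3x - 9 = 0.
Discriminant Δ = (3)² + 4·(9) = 45.
Roots r₁,₂ = (3 ± √45)/2, so r₁ = \frac{3}{2} + \frac{3 \sqrt{5}}{2}, r₂ = \frac{3}{2} - \frac{3 \sqrt{5}}{2}.
General solution: s(n) = A·r₁^n + B·r₂^n.
From the initial conditions, A + B = 2 and r₁A + r₂B = 1.
Since r₁ - r₂ = √45: A = (1 - (2)r₂)/√45 = 1 - \frac{2 \sqrt{5}}{15}, and B = 2 - A = \frac{2 \sqrt{5}}{15} + 1.
So s(n) = \left(1 - \frac{2 \sqrt{5}}{15}\right)\left(\frac{3}{2} + \frac{3 \sqrt{5}}{2}\right)^n + \left(\frac{2 \sqrt{5}}{15} + 1\right)\left(\frac{3}{2} - \frac{3 \sqrt{5}}{2}\right)^n.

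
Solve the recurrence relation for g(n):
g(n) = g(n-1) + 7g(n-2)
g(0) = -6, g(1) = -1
Characteristic equation: x² - x - 7 = 0.
Discriminant Δ = (1)² + 4·(7) = 29.
Roots r₁,₂ = (1 ± √29)/2, so r₁ = \frac{1}{2} + \frac{\sqrt{29}}{2}, r₂ = \frac{1}{2} - \frac{\sqrt{29}}{2}.
General solution: g(n) = A·r₁^n + B·r₂^n.
From the initial conditions, A + B = -6 and r₁A + r₂B = -1.
Since r₁ - r₂ = √29: A = (-1 - (-6)r₂)/√29 = -3 + \frac{2 \sqrt{29}}{29}, and B = -6 - A = -3 - \frac{2 \sqrt{29}}{29}.
So g(n) = \left(-3 + \frac{2 \sqrt{29}}{29}\right)\left(\frac{1}{2} + \frac{\sqrt{29}}{2}\right)^n + \left(-3 - \frac{2 \sqrt{29}}{29}\right)\left(\frac{1}{2} - \frac{\sqrt{29}}{2}\right)^n.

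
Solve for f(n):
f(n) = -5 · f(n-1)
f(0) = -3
Pure geometric recurrence with ratio -5.
By induction f(n) = f(0) · (-5)^n = - 3 \left(-5\right)^{n}.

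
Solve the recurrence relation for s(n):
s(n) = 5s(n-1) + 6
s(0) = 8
First-order linear non-homogeneous.
Homogeneous solution: s_h(n) = A·(5)^n.
Try constant particular solution s_p = K: K = 5K + 6 ⇒ K = - \frac{3}{2}.
General: s(n) = A·(5)^n - \frac{3}{2}.
Apply s(0) = 8: A - \frac{3}{2} = 8 ⇒ A = \frac{19}{2}.
So s(n) = \frac{19 \cdot 5^{n}}{2} - \frac{3}{2}.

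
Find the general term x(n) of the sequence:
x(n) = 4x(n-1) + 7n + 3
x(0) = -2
First-order linear with linear forcing.
Homogeneous solution: x_h(n) = A·(4)^n.
Try particular x_p(n) = pn + q. Substituting:
  pn + q = 4(p(n-1) + q) + 7n + 3.
Matching the n-coefficient: p = 4p + 7 ⇒ p = - \frac{7}{3}.
Matching constants: q = -4p + 4q + 3 ⇒ q = - \frac{37}{9}.
General: x(n) = A·(4)^n - \frac{7 n}{3} - \frac{37}{9}.
Apply x(0) = -2: A - \frac{37}{9} = -2 ⇒ A = \frac{19}{9}.
So x(n) = \frac{19 \cdot 4^{n}}{9} - \frac{7 n}{3} - \frac{37}{9}.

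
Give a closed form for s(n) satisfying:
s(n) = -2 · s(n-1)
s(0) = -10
Pure geometric recurrence with ratio -2.
By induction s(n) = s(0) · (-2)^n = - 10 \left(-2\right)^{n}.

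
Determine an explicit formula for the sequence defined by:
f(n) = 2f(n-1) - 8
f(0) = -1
First-order linear non-homogeneous.
Homogeneous solution: f_h(n) = A·(2)^n.
Try constant particular solution f_p = K: K = 2K - 8 ⇒ K = 8.
General: f(n) = A·(2)^n + 8.
Apply f(0) = -1: A + 8 = -1 ⇒ A = -9.
So f(n) = 8 - 9 \cdot 2^{n}.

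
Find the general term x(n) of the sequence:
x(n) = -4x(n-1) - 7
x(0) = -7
First-order linear non-homogeneous.
Homogeneous solution: x_h(n) = A·(-4)^n.
Try constant particular solution x_p = K: K = -4K - 7 ⇒ K = - \frac{7}{5}.
General: x(n) = A·(-4)^n - \frac{7}{5}.
Apply x(0) = -7: A - \frac{7}{5} = -7 ⇒ A = - \frac{28}{5}.
So x(n) = - \frac{28 \left(-4\right)^{n}}{5} - \frac{7}{5}.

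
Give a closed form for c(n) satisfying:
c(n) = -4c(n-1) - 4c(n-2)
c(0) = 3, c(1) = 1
Characteristic equation: x² + 4x + 4 = 0, which is (x - (-2))².
Repeated root r = -2.
General solution: c(n) = (A + Bn)·(-2)^n.
From c(0) = 3: A = 3.
From c(1) = 1: (A + B)·(-2) = 1 ⇒ B = - \frac{7}{2}.
So c(n) = \left(3 - \frac{7 n}{2}\right) \cdot (-2)^n.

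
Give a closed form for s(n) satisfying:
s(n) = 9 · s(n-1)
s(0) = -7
Pure geometric recurrence with ratio 9.
By induction s(n) = s(0) · (9)^n = - 7 \cdot 9^{n}.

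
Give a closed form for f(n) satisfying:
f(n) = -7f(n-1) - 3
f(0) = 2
First-order linear non-homogeneous.
Homogeneous solution: f_h(n) = A·(-7)^n.
Try constant particular solution f_p = K: K = -7K - 3 ⇒ K = - \frac{3}{8}.
General: f(n) = A·(-7)^n - \frac{3}{8}.
Apply f(0) = 2: A - \frac{3}{8} = 2 ⇒ A = \frac{19}{8}.
So f(n) = \frac{19 \left(-7\right)^{n}}{8} - \frac{3}{8}.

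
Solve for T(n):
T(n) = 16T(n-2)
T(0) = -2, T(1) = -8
Characteristic equation: x² - 16 = 0, which factors as (x - (-4))(x - (4)) = 0.
Roots r₁ = -4, r₂ = 4 (distinct).
General solution: T(n) = A·(-4)^n + B·(4)^n.
From T(0) = -2: A + B = -2.
From T(1) = -8: -4A + 4B = -8.
Solving: A = 0, B = -2.
So T(n) = - 2 \cdot 4^{n}.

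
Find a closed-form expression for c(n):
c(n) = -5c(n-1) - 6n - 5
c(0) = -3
First-order linear with linear forcing.
Homogeneous solution: c_h(n) = A·(-5)^n.
Try particular c_p(n) = pn + q. Substituting:
  pn + q = -5(p(n-1) + q) - 6n - 5.
Matching the n-coefficient: p = -5p - 6 ⇒ p = -1.
Matching constants: q = 5p - 5q - 5 ⇒ q = - \frac{5}{3}.
General: c(n) = A·(-5)^n - n - \frac{5}{3}.
Apply c(0) = -3: A - \frac{5}{3} = -3 ⇒ A = - \frac{4}{3}.
So c(n) = - \frac{4 \left(-5\right)^{n}}{3} - n - \frac{5}{3}.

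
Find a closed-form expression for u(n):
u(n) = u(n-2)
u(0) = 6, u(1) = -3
Characteristic equation: x² - 1 = 0, which factors as (x - (-1))(x - (1)) = 0.
Roots r₁ = -1, r₂ = 1 (distinct).
General solution: u(n) = A·(-1)^n + B·(1)^n.
From u(0) = 6: A + B = 6.
From u(1) = -3: -A + B = -3.
Solving: A = \frac{9}{2}, B = \frac{3}{2}.
So u(n) = \frac{9 \left(-1\right)^{n}}{2} + \frac{3}{2}.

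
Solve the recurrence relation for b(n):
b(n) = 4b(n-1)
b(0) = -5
This is a homogeneous first-order recurrence with ratio 4.
By induction b(n) = b(0) · (4)^n = - 5 \cdot 4^{n}.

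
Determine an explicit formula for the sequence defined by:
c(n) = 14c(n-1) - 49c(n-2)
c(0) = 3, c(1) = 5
Characteristic equation: x² - 14x + 49 = 0, which is (x - (7))².
Repeated root r = 7.
General solution: c(n) = (A + Bn)·(7)^n.
From c(0) = 3: A = 3.
From c(1) = 5: (A + B)·(7) = 5 ⇒ B = - \frac{16}{7}.
So c(n) = \left(3 - \frac{16 n}{7}\right) \cdot (7)^n.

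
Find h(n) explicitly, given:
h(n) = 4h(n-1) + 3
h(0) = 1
First-order linear non-homogeneous.
Homogeneous solution: h_h(n) = A·(4)^n.
Try constant particular solution h_p = K: K = 4K + 3 ⇒ K = -1.
General: h(n) = A·(4)^n - 1.
Apply h(0) = 1: A - 1 = 1 ⇒ A = 2.
So h(n) = 2 \cdot 4^{n} - 1.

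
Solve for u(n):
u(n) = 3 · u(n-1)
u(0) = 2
Pure geometric recurrence with ratio 3.
By induction u(n) = u(0) · (3)^n = 2 \cdot 3^{n}.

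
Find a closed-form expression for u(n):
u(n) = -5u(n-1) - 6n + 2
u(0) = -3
First-order linear with linear forcing.
Homogeneous solution: u_h(n) = A·(-5)^n.
Try particular u_p(n) = pn + q. Substituting:
  pn + q = -5(p(n-1) + q) - 6n + 2.
Matching the n-coefficient: p = -5p - 6 ⇒ p = -1.
Matching constants: q = 5p - 5q + 2 ⇒ q = - \frac{1}{2}.
General: u(n) = A·(-5)^n - n - \frac{1}{2}.
Apply u(0) = -3: A - \frac{1}{2} = -3 ⇒ A = - \frac{5}{2}.
So u(n) = - \frac{5 \left(-5\right)^{n}}{2} - n - \frac{1}{2}.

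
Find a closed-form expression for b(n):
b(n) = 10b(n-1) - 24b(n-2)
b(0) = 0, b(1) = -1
Characteristic equation: x² - 10x + 24 = 0, which factors as (x - (4))(x - (6)) = 0.
Roots r₁ = 4, r₂ = 6 (distinct).
General solution: b(n) = A·(4)^n + B·(6)^n.
From b(0) = 0: A + B = 0.
From b(1) = -1: 4A + 6B = -1.
Solving: A = \frac{1}{2}, B = - \frac{1}{2}.
So b(n) = \frac{4^{n}}{2} - \frac{6^{n}}{2}.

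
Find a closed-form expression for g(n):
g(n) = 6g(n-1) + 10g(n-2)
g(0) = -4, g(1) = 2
Characteristic equation: x² - 6x - 10 = 0.
Discriminant Δ = (6)² + 4·(10) = 76.
Roots r₁,₂ = (6 ± √76)/2, so r₁ = 3 + \sqrt{19}, r₂ = 3 - \sqrt{19}.
General solution: g(n) = A·r₁^n + B·r₂^n.
From the initial conditions, A + B = -4 and r₁A + r₂B = 2.
Since r₁ - r₂ = √76: A = (2 - (-4)r₂)/√76 = -2 + \frac{7 \sqrt{19}}{19}, and B = -4 - A = -2 - \frac{7 \sqrt{19}}{19}.
So g(n) = \left(-2 + \frac{7 \sqrt{19}}{19}\right)\left(3 + \sqrt{19}\right)^n + \left(-2 - \frac{7 \sqrt{19}}{19}\right)\left(3 - \sqrt{19}\right)^n.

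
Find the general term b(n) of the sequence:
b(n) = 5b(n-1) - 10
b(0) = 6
First-order linear non-homogeneous.
Homogeneous solution: b_h(n) = A·(5)^n.
Try constant particular solution b_p = K: K = 5K - 10 ⇒ K = \frac{5}{2}.
General: b(n) = A·(5)^n + \frac{5}{2}.
Apply b(0) = 6: A + \frac{5}{2} = 6 ⇒ A = \frac{7}{2}.
So b(n) = \frac{7 \cdot 5^{n}}{2} + \frac{5}{2}.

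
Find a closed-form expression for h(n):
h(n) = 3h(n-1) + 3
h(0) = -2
First-order linear non-homogeneous.
Homogeneous solution: h_h(n) = A·(3)^n.
Try constant particular solution h_p = K: K = 3K + 3 ⇒ K = - \frac{3}{2}.
General: h(n) = A·(3)^n - \frac{3}{2}.
Apply h(0) = -2: A - \frac{3}{2} = -2 ⇒ A = - \frac{1}{2}.
So h(n) = - \frac{3^{n}}{2} - \frac{3}{2}.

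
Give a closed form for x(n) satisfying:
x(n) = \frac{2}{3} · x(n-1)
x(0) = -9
Pure geometric recurrence with ratio \frac{2}{3}.
By induction x(n) = x(0) · (\frac{2}{3})^n = - 9 \left(\frac{2}{3}\right)^{n}.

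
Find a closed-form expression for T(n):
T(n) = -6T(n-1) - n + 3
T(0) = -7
First-order linear with linear forcing.
Homogeneous solution: T_h(n) = A·(-6)^n.
Try particular T_p(n) = pn + q. Substituting:
  pn + q = -6(p(n-1) + q) - n + 3.
Matching the n-coefficient: p = -6p - 1 ⇒ p = - \frac{1}{7}.
Matching constants: q = 6p - 6q + 3 ⇒ q = \frac{15}{49}.
General: T(n) = A·(-6)^n - \frac{n}{7} + \frac{15}{49}.
Apply T(0) = -7: A + \frac{15}{49} = -7 ⇒ A = - \frac{358}{49}.
So T(n) = - \frac{358 \left(-6\right)^{n}}{49} - \frac{n}{7} + \frac{15}{49}.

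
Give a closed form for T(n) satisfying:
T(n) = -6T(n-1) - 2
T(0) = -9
First-order linear non-homogeneous.
Homogeneous solution: T_h(n) = A·(-6)^n.
Try constant particular solution T_p = K: K = -6K - 2 ⇒ K = - \frac{2}{7}.
General: T(n) = A·(-6)^n - \frac{2}{7}.
Apply T(0) = -9: A - \frac{2}{7} = -9 ⇒ A = - \frac{61}{7}.
So T(n) = - \frac{61 \left(-6\right)^{n}}{7} - \frac{2}{7}.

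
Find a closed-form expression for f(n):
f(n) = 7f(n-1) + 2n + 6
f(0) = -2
First-order linear with linear forcing.
Homogeneous solution: f_h(n) = A·(7)^n.
Try particular f_p(n) = pn + q. Substituting:
  pn + q = 7(p(n-1) + q) + 2n + 6.
Matching the n-coefficient: p = 7p + 2 ⇒ p = - \frac{1}{3}.
Matching constants: q = -7p + 7q + 6 ⇒ q = - \frac{25}{18}.
General: f(n) = A·(7)^n - \frac{n}{3} - \frac{25}{18}.
Apply f(0) = -2: A - \frac{25}{18} = -2 ⇒ A = - \frac{11}{18}.
So f(n) = - \frac{11 \cdot 7^{n}}{18} - \frac{n}{3} - \frac{25}{18}.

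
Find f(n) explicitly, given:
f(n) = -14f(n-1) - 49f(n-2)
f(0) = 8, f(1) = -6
Characteristic equation: x² + 14x + 49 = 0, which is (x - (-7))².
Repeated root r = -7.
General solution: f(n) = (A + Bn)·(-7)^n.
From f(0) = 8: A = 8.
From f(1) = -6: (A + B)·(-7) = -6 ⇒ B = - \frac{50}{7}.
So f(n) = \left(8 - \frac{50 n}{7}\right) \cdot (-7)^n.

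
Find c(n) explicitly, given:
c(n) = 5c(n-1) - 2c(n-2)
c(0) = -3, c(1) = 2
Characteristic equation: x² - 5x + 2 = 0.
Discriminant Δ = (5)² + 4·(-2) = 17.
Roots r₁,₂ = (5 ± √17)/2, so r₁ = \frac{\sqrt{17}}{2} + \frac{5}{2}, r₂ = \frac{5}{2} - \frac{\sqrt{17}}{2}.
General solution: c(n) = A·r₁^n + B·r₂^n.
From the initial conditions, A + B = -3 and r₁A + r₂B = 2.
Since r₁ - r₂ = √17: A = (2 - (-3)r₂)/√17 = - \frac{3}{2} + \frac{19 \sqrt{17}}{34}, and B = -3 - A = - \frac{19 \sqrt{17}}{34} - \frac{3}{2}.
So c(n) = \left(- \frac{3}{2} + \frac{19 \sqrt{17}}{34}\right)\left(\frac{\sqrt{17}}{2} + \frac{5}{2}\right)^n + \left(- \frac{19 \sqrt{17}}{34} - \frac{3}{2}\right)\left(\frac{5}{2} - \frac{\sqrt{17}}{2}\right)^n.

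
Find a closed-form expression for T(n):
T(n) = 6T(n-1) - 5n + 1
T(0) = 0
First-order linear with linear forcing.
Homogeneous solution: T_h(n) = A·(6)^n.
Try particular T_p(n) = pn + q. Substituting:
  pn + q = 6(p(n-1) + q) - 5n + 1.
Matching the n-coefficient: p = 6p - 5 ⇒ p = 1.
Matching constants: q = -6p + 6q + 1 ⇒ q = 1.
General: T(n) = A·(6)^n + n + 1.
Apply T(0) = 0: A + 1 = 0 ⇒ A = -1.
So T(n) = - 6^{n} + n + 1.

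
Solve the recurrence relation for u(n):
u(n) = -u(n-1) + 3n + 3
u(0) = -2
First-order linear with linear forcing.
Homogeneous solution: u_h(n) = A·(-1)^n.
Try particular u_p(n) = pn + q. Substituting:
  pn + q = -(p(n-1) + q) + 3n + 3.
Matching the n-coefficient: p = -p + 3 ⇒ p = \frac{3}{2}.
Matching constants: q = p - q + 3 ⇒ q = \frac{9}{4}.
General: u(n) = A·(-1)^n + \frac{3 n}{2} + \frac{9}{4}.
Apply u(0) = -2: A + \frac{9}{4} = -2 ⇒ A = - \frac{17}{4}.
So u(n) = - \frac{17 \left(-1\right)^{n}}{4} + \frac{3 n}{2} + \frac{9}{4}.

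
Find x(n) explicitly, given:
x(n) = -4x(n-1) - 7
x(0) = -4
First-order linear non-homogeneous.
Homogeneous solution: x_h(n) = A·(-4)^n.
Try constant particular solution x_p = K: K = -4K - 7 ⇒ K = - \frac{7}{5}.
General: x(n) = A·(-4)^n - \frac{7}{5}.
Apply x(0) = -4: A - \frac{7}{5} = -4 ⇒ A = - \frac{13}{5}.
So x(n) = - \frac{13 \left(-4\right)^{n}}{5} - \frac{7}{5}.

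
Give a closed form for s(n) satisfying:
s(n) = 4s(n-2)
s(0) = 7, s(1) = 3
Characteristic equation: x² - 4 = 0, which factors as (x - (-2))(x - (2)) = 0.
Roots r₁ = -2, r₂ = 2 (distinct).
General solution: s(n) = A·(-2)^n + B·(2)^n.
From s(0) = 7: A + B = 7.
From s(1) = 3: -2A + 2B = 3.
Solving: A = \frac{11}{4}, B = \frac{17}{4}.
So s(n) = \frac{11 \left(-2\right)^{n}}{4} + \frac{17 \cdot 2^{n}}{4}.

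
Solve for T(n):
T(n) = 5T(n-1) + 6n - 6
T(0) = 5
First-order linear with linear forcing.
Homogeneous solution: T_h(n) = A·(5)^n.
Try particular T_p(n) = pn + q. Substituting:
  pn + q = 5(p(n-1) + q) + 6n - 6.
Matching the n-coefficient: p = 5p + 6 ⇒ p = - \frac{3}{2}.
Matching constants: q = -5p + 5q - 6 ⇒ q = - \frac{3}{8}.
General: T(n) = A·(5)^n - \frac{3 n}{2} - \frac{3}{8}.
Apply T(0) = 5: A - \frac{3}{8} = 5 ⇒ A = \frac{43}{8}.
So T(n) = \frac{43 \cdot 5^{n}}{8} - \frac{3 n}{2} - \frac{3}{8}.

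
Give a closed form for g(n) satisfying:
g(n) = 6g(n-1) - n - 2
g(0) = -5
First-order linear with linear forcing.
Homogeneous solution: g_h(n) = A·(6)^n.
Try particular g_p(n) = pn + q. Substituting:
  pn + q = 6(p(n-1) + q) - n - 2.
Matching the n-coefficient: p = 6p - 1 ⇒ p = \frac{1}{5}.
Matching constants: q = -6p + 6q - 2 ⇒ q = \frac{16}{25}.
General: g(n) = A·(6)^n + \frac{n}{5} + \frac{16}{25}.
Apply g(0) = -5: A + \frac{16}{25} = -5 ⇒ A = - \frac{141}{25}.
So g(n) = - \frac{141 \cdot 6^{n}}{25} + \frac{n}{5} + \frac{16}{25}.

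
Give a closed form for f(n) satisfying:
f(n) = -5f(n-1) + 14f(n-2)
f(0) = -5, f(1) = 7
Characteristic equation: x² + 5x - 14 = 0, which factors as (x - (-7))(x - (2)) = 0.
Roots r₁ = -7, r₂ = 2 (distinct).
General solution: f(n) = A·(-7)^n + B·(2)^n.
From f(0) = -5: A + B = -5.
From f(1) = 7: -7A + 2B = 7.
Solving: A = - \frac{17}{9}, B = - \frac{28}{9}.
So f(n) = - \frac{17 \left(-7\right)^{n}}{9} - \frac{28 \cdot 2^{n}}{9}.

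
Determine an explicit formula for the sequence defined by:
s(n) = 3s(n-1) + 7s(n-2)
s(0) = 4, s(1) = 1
Characteristic equation: x² - 3x - 7 = 0.
Discriminant Δ = (3)² + 4·(7) = 37.
Roots r₁,₂ = (3 ± √37)/2, so r₁ = \frac{3}{2} + \frac{\sqrt{37}}{2}, r₂ = \frac{3}{2} - \frac{\sqrt{37}}{2}.
General solution: s(n) = A·r₁^n + B·r₂^n.
From the initial conditions, A + B = 4 and r₁A + r₂B = 1.
Since r₁ - r₂ = √37: A = (1 - (4)r₂)/√37 = 2 - \frac{5 \sqrt{37}}{37}, and B = 4 - A = \frac{5 \sqrt{37}}{37} + 2.
So s(n) = \left(2 - \frac{5 \sqrt{37}}{37}\right)\left(\frac{3}{2} + \frac{\sqrt{37}}{2}\right)^n + \left(\frac{5 \sqrt{37}}{37} + 2\right)\left(\frac{3}{2} - \frac{\sqrt{37}}{2}\right)^n.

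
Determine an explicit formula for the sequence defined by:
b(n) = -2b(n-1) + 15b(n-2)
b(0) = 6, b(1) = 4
Characteristic equation: x² + 2x - 15 = 0, which factors as (x - (3))(x - (-5)) = 0.
Roots r₁ = 3, r₂ = -5 (distinct).
General solution: b(n) = A·(3)^n + B·(-5)^n.
From b(0) = 6: A + B = 6.
From b(1) = 4: 3A - 5B = 4.
Solving: A = \frac{17}{4}, B = \frac{7}{4}.
So b(n) = \frac{7 \left(-5\right)^{n}}{4} + \frac{17 \cdot 3^{n}}{4}.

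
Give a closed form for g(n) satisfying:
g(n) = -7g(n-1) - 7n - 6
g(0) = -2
First-order linear with linear forcing.
Homogeneous solution: g_h(n) = A·(-7)^n.
Try particular g_p(n) = pn + q. Substituting:
  pn + q = -7(p(n-1) + q) - 7n - 6.
Matching the n-coefficient: p = -7p - 7 ⇒ p = - \frac{7}{8}.
Matching constants: q = 7p - 7q - 6 ⇒ q = - \frac{97}{64}.
General: g(n) = A·(-7)^n - \frac{7 n}{8} - \frac{97}{64}.
Apply g(0) = -2: A - \frac{97}{64} = -2 ⇒ A = - \frac{31}{64}.
So g(n) = - \frac{31 \left(-7\right)^{n}}{64} - \frac{7 n}{8} - \frac{97}{64}.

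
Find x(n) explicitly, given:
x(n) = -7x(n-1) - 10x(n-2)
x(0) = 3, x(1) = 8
Characteristic equation: x² + 7x + 10 = 0, which factors as (x - (-5))(x - (-2)) = 0.
Roots r₁ = -5, r₂ = -2 (distinct).
General solution: x(n) = A·(-5)^n + B·(-2)^n.
From x(0) = 3: A + B = 3.
From x(1) = 8: -5A - 2B = 8.
Solving: A = - \frac{14}{3}, B = \frac{23}{3}.
So x(n) = \frac{23 \left(-2\right)^{n}}{3} - \frac{14 \left(-5\right)^{n}}{3}.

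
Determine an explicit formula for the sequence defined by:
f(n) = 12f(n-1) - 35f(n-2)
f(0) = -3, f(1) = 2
Characteristic equation: x² - 12x + 35 = 0, which factors as (x - (5))(x - (7)) = 0.
Roots r₁ = 5, r₂ = 7 (distinct).
General solution: f(n) = A·(5)^n + B·(7)^n.
From f(0) = -3: A + B = -3.
From f(1) = 2: 5A + 7B = 2.
Solving: A = - \frac{23}{2}, B = \frac{17}{2}.
So f(n) = - \frac{23 \cdot 5^{n}}{2} + \frac{17 \cdot 7^{n}}{2}.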